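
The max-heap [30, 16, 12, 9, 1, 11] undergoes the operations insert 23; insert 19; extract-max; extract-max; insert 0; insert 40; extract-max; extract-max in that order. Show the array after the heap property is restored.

insert 23:
  append 23 at index 6 → [30, 16, 12, 9, 1, 11, 23]
  23 > parent 12 at index 2, swap → [30, 16, 23, 9, 1, 11, 12]
insert 19:
  append 19 at index 7 → [30, 16, 23, 9, 1, 11, 12, 19]
  19 > parent 9 at index 3, swap → [30, 16, 23, 19, 1, 11, 12, 9]
  19 > parent 16 at index 1, swap → [30, 19, 23, 16, 1, 11, 12, 9]
extract-max → returns 30:
  remove root 30; move last element 9 to root → [9, 19, 23, 16, 1, 11, 12]
  9 vs larger child 23 at index 2, swap → [23, 19, 9, 16, 1, 11, 12]
  9 vs larger child 12 at index 6, swap → [23, 19, 12, 16, 1, 11, 9]
extract-max → returns 23:
  remove root 23; move last element 9 to root → [9, 19, 12, 16, 1, 11]
  9 vs larger child 19 at index 1, swap → [19, 9, 12, 16, 1, 11]
  9 vs larger child 16 at index 3, swap → [19, 16, 12, 9, 1, 11]
insert 0:
  append 0 at index 6 → [19, 16, 12, 9, 1, 11, 0] (no swap needed)
insert 40:
  append 40 at index 7 → [19, 16, 12, 9, 1, 11, 0, 40]
  40 > parent 9 at index 3, swap → [19, 16, 12, 40, 1, 11, 0, 9]
  40 > parent 16 at index 1, swap → [19, 40, 12, 16, 1, 11, 0, 9]
  40 > parent 19 at index 0, swap → [40, 19, 12, 16, 1, 11, 0, 9]
extract-max → returns 40:
  remove root 40; move last element 9 to root → [9, 19, 12, 16, 1, 11, 0]
  9 vs larger child 19 at index 1, swap → [19, 9, 12, 16, 1, 11, 0]
  9 vs larger child 16 at index 3, swap → [19, 16, 12, 9, 1, 11, 0]
extract-max → returns 19:
  remove root 19; move last element 0 to root → [0, 16, 12, 9, 1, 11]
  0 vs larger child 16 at index 1, swap → [16, 0, 12, 9, 1, 11]
  0 vs larger child 9 at index 3, swap → [16, 9, 12, 0, 1, 11]

[16, 9, 12, 0, 1, 11]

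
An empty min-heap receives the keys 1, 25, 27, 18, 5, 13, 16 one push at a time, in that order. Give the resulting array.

[1, 5, 13, 25, 18, 27, 16]

Insert 1:
  append 1 at index 0 → [1] (no swap needed)
Insert 25:
  append 25 at index 1 → [1, 25] (no swap needed)
Insert 27:
  append 27 at index 2 → [1, 25, 27] (no swap needed)
Insert 18:
  append 18 at index 3 → [1, 25, 27, 18]
  18 < parent 25 at index 1, swap → [1, 18, 27, 25]
Insert 5:
  append 5 at index 4 → [1, 18, 27, 25, 5]
  5 < parent 18 at index 1, swap → [1, 5, 27, 25, 18]
Insert 13:
  append 13 at index 5 → [1, 5, 27, 25, 18, 13]
  13 < parent 27 at index 2, swap → [1, 5, 13, 25, 18, 27]
Insert 16:
  append 16 at index 6 → [1, 5, 13, 25, 18, 27, 16] (no swap needed)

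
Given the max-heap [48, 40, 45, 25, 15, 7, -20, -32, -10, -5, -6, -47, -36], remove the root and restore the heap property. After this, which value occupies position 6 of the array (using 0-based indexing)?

-20

remove root 48; move last element -36 to root → [-36, 40, 45, 25, 15, 7, -20, -32, -10, -5, -6, -47]
-36 vs larger child 45 at index 2, swap → [45, 40, -36, 25, 15, 7, -20, -32, -10, -5, -6, -47]
-36 vs larger child 7 at index 5, swap → [45, 40, 7, 25, 15, -36, -20, -32, -10, -5, -6, -47]
resulting array: [45, 40, 7, 25, 15, -36, -20, -32, -10, -5, -6, -47]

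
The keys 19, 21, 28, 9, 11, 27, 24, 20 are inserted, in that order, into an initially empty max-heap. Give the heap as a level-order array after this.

[28, 20, 27, 19, 11, 21, 24, 9]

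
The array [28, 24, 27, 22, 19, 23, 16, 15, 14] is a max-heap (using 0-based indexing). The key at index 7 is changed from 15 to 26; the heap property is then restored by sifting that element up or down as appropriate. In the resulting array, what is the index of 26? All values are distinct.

1

set index 7 from 15 to 26 → [28, 24, 27, 22, 19, 23, 16, 26, 14]
26 > parent 22 at index 3, swap → [28, 24, 27, 26, 19, 23, 16, 22, 14]
26 > parent 24 at index 1, swap → [28, 26, 27, 24, 19, 23, 16, 22, 14]
resulting array: [28, 26, 27, 24, 19, 23, 16, 22, 14]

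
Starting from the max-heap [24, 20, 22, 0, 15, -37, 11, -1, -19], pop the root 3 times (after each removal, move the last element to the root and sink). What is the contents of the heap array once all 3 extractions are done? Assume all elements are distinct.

extract-max #1 returns 24:
  remove root 24; move last element -19 to root → [-19, 20, 22, 0, 15, -37, 11, -1]
  -19 vs larger child 22 at index 2, swap → [22, 20, -19, 0, 15, -37, 11, -1]
  -19 vs larger child 11 at index 6, swap → [22, 20, 11, 0, 15, -37, -19, -1]
extract-max #2 returns 22:
  remove root 22; move last element -1 to root → [-1, 20, 11, 0, 15, -37, -19]
  -1 vs larger child 20 at index 1, swap → [20, -1, 11, 0, 15, -37, -19]
  -1 vs larger child 15 at index 4, swap → [20, 15, 11, 0, -1, -37, -19]
extract-max #3 returns 20:
  remove root 20; move last element -19 to root → [-19, 15, 11, 0, -1, -37]
  -19 vs larger child 15 at index 1, swap → [15, -19, 11, 0, -1, -37]
  -19 vs larger child 0 at index 3, swap → [15, 0, 11, -19, -1, -37]

[15, 0, 11, -19, -1, -37]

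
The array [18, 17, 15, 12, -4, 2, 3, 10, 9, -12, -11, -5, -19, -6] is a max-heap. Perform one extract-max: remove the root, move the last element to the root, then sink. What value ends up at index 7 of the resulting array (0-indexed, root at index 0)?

-6

remove root 18; move last element -6 to root → [-6, 17, 15, 12, -4, 2, 3, 10, 9, -12, -11, -5, -19]
-6 vs larger child 17 at index 1, swap → [17, -6, 15, 12, -4, 2, 3, 10, 9, -12, -11, -5, -19]
-6 vs larger child 12 at index 3, swap → [17, 12, 15, -6, -4, 2, 3, 10, 9, -12, -11, -5, -19]
-6 vs larger child 10 at index 7, swap → [17, 12, 15, 10, -4, 2, 3, -6, 9, -12, -11, -5, -19]
resulting array: [17, 12, 15, 10, -4, 2, 3, -6, 9, -12, -11, -5, -19]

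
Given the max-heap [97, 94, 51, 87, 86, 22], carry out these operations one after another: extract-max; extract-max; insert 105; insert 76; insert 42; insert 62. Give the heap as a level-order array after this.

[105, 87, 76, 62, 86, 51, 42, 22]

extract-max → returns 97:
  remove root 97; move last element 22 to root → [22, 94, 51, 87, 86]
  22 vs larger child 94 at index 1, swap → [94, 22, 51, 87, 86]
  22 vs larger child 87 at index 3, swap → [94, 87, 51, 22, 86]
extract-max → returns 94:
  remove root 94; move last element 86 to root → [86, 87, 51, 22]
  86 vs larger child 87 at index 1, swap → [87, 86, 51, 22]
insert 105:
  append 105 at index 4 → [87, 86, 51, 22, 105]
  105 > parent 86 at index 1, swap → [87, 105, 51, 22, 86]
  105 > parent 87 at index 0, swap → [105, 87, 51, 22, 86]
insert 76:
  append 76 at index 5 → [105, 87, 51, 22, 86, 76]
  76 > parent 51 at index 2, swap → [105, 87, 76, 22, 86, 51]
insert 42:
  append 42 at index 6 → [105, 87, 76, 22, 86, 51, 42] (no swap needed)
insert 62:
  append 62 at index 7 → [105, 87, 76, 22, 86, 51, 42, 62]
  62 > parent 22 at index 3, swap → [105, 87, 76, 62, 86, 51, 42, 22]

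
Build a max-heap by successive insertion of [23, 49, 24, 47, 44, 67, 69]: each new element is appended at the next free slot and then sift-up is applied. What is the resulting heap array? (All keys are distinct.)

[69, 47, 67, 23, 44, 24, 49]

Insert 23:
  append 23 at index 0 → [23] (no swap needed)
Insert 49:
  append 49 at index 1 → [23, 49]
  49 > parent 23 at index 0, swap → [49, 23]
Insert 24:
  append 24 at index 2 → [49, 23, 24] (no swap needed)
Insert 47:
  append 47 at index 3 → [49, 23, 24, 47]
  47 > parent 23 at index 1, swap → [49, 47, 24, 23]
Insert 44:
  append 44 at index 4 → [49, 47, 24, 23, 44] (no swap needed)
Insert 67:
  append 67 at index 5 → [49, 47, 24, 23, 44, 67]
  67 > parent 24 at index 2, swap → [49, 47, 67, 23, 44, 24]
  67 > parent 49 at index 0, swap → [67, 47, 49, 23, 44, 24]
Insert 69:
  append 69 at index 6 → [67, 47, 49, 23, 44, 24, 69]
  69 > parent 49 at index 2, swap → [67, 47, 69, 23, 44, 24, 49]
  69 > parent 67 at index 0, swap → [69, 47, 67, 23, 44, 24, 49]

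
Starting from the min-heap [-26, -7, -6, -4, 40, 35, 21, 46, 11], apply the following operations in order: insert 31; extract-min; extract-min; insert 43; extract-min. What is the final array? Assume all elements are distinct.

[-4, 11, 21, 43, 31, 35, 40, 46]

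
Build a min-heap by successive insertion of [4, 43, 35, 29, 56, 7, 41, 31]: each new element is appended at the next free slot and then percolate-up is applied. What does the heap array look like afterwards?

Insert 4:
  append 4 at index 0 → [4] (no swap needed)
Insert 43:
  append 43 at index 1 → [4, 43] (no swap needed)
Insert 35:
  append 35 at index 2 → [4, 43, 35] (no swap needed)
Insert 29:
  append 29 at index 3 → [4, 43, 35, 29]
  29 < parent 43 at index 1, swap → [4, 29, 35, 43]
Insert 56:
  append 56 at index 4 → [4, 29, 35, 43, 56] (no swap needed)
Insert 7:
  append 7 at index 5 → [4, 29, 35, 43, 56, 7]
  7 < parent 35 at index 2, swap → [4, 29, 7, 43, 56, 35]
Insert 41:
  append 41 at index 6 → [4, 29, 7, 43, 56, 35, 41] (no swap needed)
Insert 31:
  append 31 at index 7 → [4, 29, 7, 43, 56, 35, 41, 31]
  31 < parent 43 at index 3, swap → [4, 29, 7, 31, 56, 35, 41, 43]

[4, 29, 7, 31, 56, 35, 41, 43]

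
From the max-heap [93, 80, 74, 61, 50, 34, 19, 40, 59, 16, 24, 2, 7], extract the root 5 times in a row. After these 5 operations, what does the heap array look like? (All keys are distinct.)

[50, 40, 34, 24, 16, 2, 19, 7]

extract-max #1 returns 93:
  remove root 93; move last element 7 to root → [7, 80, 74, 61, 50, 34, 19, 40, 59, 16, 24, 2]
  7 vs larger child 80 at index 1, swap → [80, 7, 74, 61, 50, 34, 19, 40, 59, 16, 24, 2]
  7 vs larger child 61 at index 3, swap → [80, 61, 74, 7, 50, 34, 19, 40, 59, 16, 24, 2]
  7 vs larger child 59 at index 8, swap → [80, 61, 74, 59, 50, 34, 19, 40, 7, 16, 24, 2]
extract-max #2 returns 80:
  remove root 80; move last element 2 to root → [2, 61, 74, 59, 50, 34, 19, 40, 7, 16, 24]
  2 vs larger child 74 at index 2, swap → [74, 61, 2, 59, 50, 34, 19, 40, 7, 16, 24]
  2 vs larger child 34 at index 5, swap → [74, 61, 34, 59, 50, 2, 19, 40, 7, 16, 24]
extract-max #3 returns 74:
  remove root 74; move last element 24 to root → [24, 61, 34, 59, 50, 2, 19, 40, 7, 16]
  24 vs larger child 61 at index 1, swap → [61, 24, 34, 59, 50, 2, 19, 40, 7, 16]
  24 vs larger child 59 at index 3, swap → [61, 59, 34, 24, 50, 2, 19, 40, 7, 16]
  24 vs larger child 40 at index 7, swap → [61, 59, 34, 40, 50, 2, 19, 24, 7, 16]
extract-max #4 returns 61:
  remove root 61; move last element 16 to root → [16, 59, 34, 40, 50, 2, 19, 24, 7]
  16 vs larger child 59 at index 1, swap → [59, 16, 34, 40, 50, 2, 19, 24, 7]
  16 vs larger child 50 at index 4, swap → [59, 50, 34, 40, 16, 2, 19, 24, 7]
extract-max #5 returns 59:
  remove root 59; move last element 7 to root → [7, 50, 34, 40, 16, 2, 19, 24]
  7 vs larger child 50 at index 1, swap → [50, 7, 34, 40, 16, 2, 19, 24]
  7 vs larger child 40 at index 3, swap → [50, 40, 34, 7, 16, 2, 19, 24]
  7 vs only child 24 at index 7, swap → [50, 40, 34, 24, 16, 2, 19, 7]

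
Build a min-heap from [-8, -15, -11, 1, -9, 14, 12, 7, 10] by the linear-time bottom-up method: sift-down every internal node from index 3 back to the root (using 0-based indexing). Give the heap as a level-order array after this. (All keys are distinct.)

sift down from index 3: already satisfies heap property
sift down from index 2: already satisfies heap property
sift down from index 1: already satisfies heap property
sift down from index 0:
  -8 vs smaller child -15 at index 1, swap → [-15, -8, -11, 1, -9, 14, 12, 7, 10]
  -8 vs smaller child -9 at index 4, swap → [-15, -9, -11, 1, -8, 14, 12, 7, 10]

[-15, -9, -11, 1, -8, 14, 12, 7, 10]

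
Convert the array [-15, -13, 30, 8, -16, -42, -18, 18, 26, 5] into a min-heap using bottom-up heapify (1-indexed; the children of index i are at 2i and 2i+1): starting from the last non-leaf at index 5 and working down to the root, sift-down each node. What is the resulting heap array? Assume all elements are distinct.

sift down from index 5: already satisfies heap property
sift down from index 4: already satisfies heap property
sift down from index 3:
  30 vs smaller child -42 at index 6, swap → [-15, -13, -42, 8, -16, 30, -18, 18, 26, 5]
sift down from index 2:
  -13 vs smaller child -16 at index 5, swap → [-15, -16, -42, 8, -13, 30, -18, 18, 26, 5]
sift down from index 1:
  -15 vs smaller child -42 at index 3, swap → [-42, -16, -15, 8, -13, 30, -18, 18, 26, 5]
  -15 vs smaller child -18 at index 7, swap → [-42, -16, -18, 8, -13, 30, -15, 18, 26, 5]

[-42, -16, -18, 8, -13, 30, -15, 18, 26, 5]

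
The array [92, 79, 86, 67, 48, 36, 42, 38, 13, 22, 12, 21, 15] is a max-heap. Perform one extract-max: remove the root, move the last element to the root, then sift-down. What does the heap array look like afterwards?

[86, 79, 42, 67, 48, 36, 15, 38, 13, 22, 12, 21]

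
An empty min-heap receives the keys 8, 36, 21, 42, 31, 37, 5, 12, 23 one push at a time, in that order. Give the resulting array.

Insert 8:
  append 8 at index 0 → [8] (no swap needed)
Insert 36:
  append 36 at index 1 → [8, 36] (no swap needed)
Insert 21:
  append 21 at index 2 → [8, 36, 21] (no swap needed)
Insert 42:
  append 42 at index 3 → [8, 36, 21, 42] (no swap needed)
Insert 31:
  append 31 at index 4 → [8, 36, 21, 42, 31]
  31 < parent 36 at index 1, swap → [8, 31, 21, 42, 36]
Insert 37:
  append 37 at index 5 → [8, 31, 21, 42, 36, 37] (no swap needed)
Insert 5:
  append 5 at index 6 → [8, 31, 21, 42, 36, 37, 5]
  5 < parent 21 at index 2, swap → [8, 31, 5, 42, 36, 37, 21]
  5 < parent 8 at index 0, swap → [5, 31, 8, 42, 36, 37, 21]
Insert 12:
  append 12 at index 7 → [5, 31, 8, 42, 36, 37, 21, 12]
  12 < parent 42 at index 3, swap → [5, 31, 8, 12, 36, 37, 21, 42]
  12 < parent 31 at index 1, swap → [5, 12, 8, 31, 36, 37, 21, 42]
Insert 23:
  append 23 at index 8 → [5, 12, 8, 31, 36, 37, 21, 42, 23]
  23 < parent 31 at index 3, swap → [5, 12, 8, 23, 36, 37, 21, 42, 31]

[5, 12, 8, 23, 36, 37, 21, 42, 31]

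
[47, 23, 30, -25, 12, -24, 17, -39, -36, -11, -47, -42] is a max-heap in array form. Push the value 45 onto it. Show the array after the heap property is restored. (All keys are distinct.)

append 45 at index 12 → [47, 23, 30, -25, 12, -24, 17, -39, -36, -11, -47, -42, 45]
45 > parent -24 at index 5, swap → [47, 23, 30, -25, 12, 45, 17, -39, -36, -11, -47, -42, -24]
45 > parent 30 at index 2, swap → [47, 23, 45, -25, 12, 30, 17, -39, -36, -11, -47, -42, -24]

[47, 23, 45, -25, 12, 30, 17, -39, -36, -11, -47, -42, -24]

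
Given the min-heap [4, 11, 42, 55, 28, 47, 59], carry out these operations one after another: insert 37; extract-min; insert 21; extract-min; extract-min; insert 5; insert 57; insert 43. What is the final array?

insert 37:
  append 37 at index 7 → [4, 11, 42, 55, 28, 47, 59, 37]
  37 < parent 55 at index 3, swap → [4, 11, 42, 37, 28, 47, 59, 55]
extract-min → returns 4:
  remove root 4; move last element 55 to root → [55, 11, 42, 37, 28, 47, 59]
  55 vs smaller child 11 at index 1, swap → [11, 55, 42, 37, 28, 47, 59]
  55 vs smaller child 28 at index 4, swap → [11, 28, 42, 37, 55, 47, 59]
insert 21:
  append 21 at index 7 → [11, 28, 42, 37, 55, 47, 59, 21]
  21 < parent 37 at index 3, swap → [11, 28, 42, 21, 55, 47, 59, 37]
  21 < parent 28 at index 1, swap → [11, 21, 42, 28, 55, 47, 59, 37]
extract-min → returns 11:
  remove root 11; move last element 37 to root → [37, 21, 42, 28, 55, 47, 59]
  37 vs smaller child 21 at index 1, swap → [21, 37, 42, 28, 55, 47, 59]
  37 vs smaller child 28 at index 3, swap → [21, 28, 42, 37, 55, 47, 59]
extract-min → returns 21:
  remove root 21; move last element 59 to root → [59, 28, 42, 37, 55, 47]
  59 vs smaller child 28 at index 1, swap → [28, 59, 42, 37, 55, 47]
  59 vs smaller child 37 at index 3, swap → [28, 37, 42, 59, 55, 47]
insert 5:
  append 5 at index 6 → [28, 37, 42, 59, 55, 47, 5]
  5 < parent 42 at index 2, swap → [28, 37, 5, 59, 55, 47, 42]
  5 < parent 28 at index 0, swap → [5, 37, 28, 59, 55, 47, 42]
insert 57:
  append 57 at index 7 → [5, 37, 28, 59, 55, 47, 42, 57]
  57 < parent 59 at index 3, swap → [5, 37, 28, 57, 55, 47, 42, 59]
insert 43:
  append 43 at index 8 → [5, 37, 28, 57, 55, 47, 42, 59, 43]
  43 < parent 57 at index 3, swap → [5, 37, 28, 43, 55, 47, 42, 59, 57]

[5, 37, 28, 43, 55, 47, 42, 59, 57]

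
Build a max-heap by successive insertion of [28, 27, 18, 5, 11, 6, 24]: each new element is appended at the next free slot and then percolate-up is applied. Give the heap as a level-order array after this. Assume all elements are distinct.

[28, 27, 24, 5, 11, 6, 18]

Insert 28:
  append 28 at index 0 → [28] (no swap needed)
Insert 27:
  append 27 at index 1 → [28, 27] (no swap needed)
Insert 18:
  append 18 at index 2 → [28, 27, 18] (no swap needed)
Insert 5:
  append 5 at index 3 → [28, 27, 18, 5] (no swap needed)
Insert 11:
  append 11 at index 4 → [28, 27, 18, 5, 11] (no swap needed)
Insert 6:
  append 6 at index 5 → [28, 27, 18, 5, 11, 6] (no swap needed)
Insert 24:
  append 24 at index 6 → [28, 27, 18, 5, 11, 6, 24]
  24 > parent 18 at index 2, swap → [28, 27, 24, 5, 11, 6, 18]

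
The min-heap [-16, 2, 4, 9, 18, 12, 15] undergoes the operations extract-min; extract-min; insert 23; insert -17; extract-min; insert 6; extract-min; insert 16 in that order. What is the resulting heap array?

[6, 9, 12, 15, 18, 23, 16]

extract-min → returns -16:
  remove root -16; move last element 15 to root → [15, 2, 4, 9, 18, 12]
  15 vs smaller child 2 at index 1, swap → [2, 15, 4, 9, 18, 12]
  15 vs smaller child 9 at index 3, swap → [2, 9, 4, 15, 18, 12]
extract-min → returns 2:
  remove root 2; move last element 12 to root → [12, 9, 4, 15, 18]
  12 vs smaller child 4 at index 2, swap → [4, 9, 12, 15, 18]
insert 23:
  append 23 at index 5 → [4, 9, 12, 15, 18, 23] (no swap needed)
insert -17:
  append -17 at index 6 → [4, 9, 12, 15, 18, 23, -17]
  -17 < parent 12 at index 2, swap → [4, 9, -17, 15, 18, 23, 12]
  -17 < parent 4 at index 0, swap → [-17, 9, 4, 15, 18, 23, 12]
extract-min → returns -17:
  remove root -17; move last element 12 to root → [12, 9, 4, 15, 18, 23]
  12 vs smaller child 4 at index 2, swap → [4, 9, 12, 15, 18, 23]
insert 6:
  append 6 at index 6 → [4, 9, 12, 15, 18, 23, 6]
  6 < parent 12 at index 2, swap → [4, 9, 6, 15, 18, 23, 12]
extract-min → returns 4:
  remove root 4; move last element 12 to root → [12, 9, 6, 15, 18, 23]
  12 vs smaller child 6 at index 2, swap → [6, 9, 12, 15, 18, 23]
insert 16:
  append 16 at index 6 → [6, 9, 12, 15, 18, 23, 16] (no swap needed)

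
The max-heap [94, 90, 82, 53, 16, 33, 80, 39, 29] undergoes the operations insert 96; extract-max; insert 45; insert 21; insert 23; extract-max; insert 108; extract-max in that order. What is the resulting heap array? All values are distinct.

insert 96:
  append 96 at index 9 → [94, 90, 82, 53, 16, 33, 80, 39, 29, 96]
  96 > parent 16 at index 4, swap → [94, 90, 82, 53, 96, 33, 80, 39, 29, 16]
  96 > parent 90 at index 1, swap → [94, 96, 82, 53, 90, 33, 80, 39, 29, 16]
  96 > parent 94 at index 0, swap → [96, 94, 82, 53, 90, 33, 80, 39, 29, 16]
extract-max → returns 96:
  remove root 96; move last element 16 to root → [16, 94, 82, 53, 90, 33, 80, 39, 29]
  16 vs larger child 94 at index 1, swap → [94, 16, 82, 53, 90, 33, 80, 39, 29]
  16 vs larger child 90 at index 4, swap → [94, 90, 82, 53, 16, 33, 80, 39, 29]
insert 45:
  append 45 at index 9 → [94, 90, 82, 53, 16, 33, 80, 39, 29, 45]
  45 > parent 16 at index 4, swap → [94, 90, 82, 53, 45, 33, 80, 39, 29, 16]
insert 21:
  append 21 at index 10 → [94, 90, 82, 53, 45, 33, 80, 39, 29, 16, 21] (no swap needed)
insert 23:
  append 23 at index 11 → [94, 90, 82, 53, 45, 33, 80, 39, 29, 16, 21, 23] (no swap needed)
extract-max → returns 94:
  remove root 94; move last element 23 to root → [23, 90, 82, 53, 45, 33, 80, 39, 29, 16, 21]
  23 vs larger child 90 at index 1, swap → [90, 23, 82, 53, 45, 33, 80, 39, 29, 16, 21]
  23 vs larger child 53 at index 3, swap → [90, 53, 82, 23, 45, 33, 80, 39, 29, 16, 21]
  23 vs larger child 39 at index 7, swap → [90, 53, 82, 39, 45, 33, 80, 23, 29, 16, 21]
insert 108:
  append 108 at index 11 → [90, 53, 82, 39, 45, 33, 80, 23, 29, 16, 21, 108]
  108 > parent 33 at index 5, swap → [90, 53, 82, 39, 45, 108, 80, 23, 29, 16, 21, 33]
  108 > parent 82 at index 2, swap → [90, 53, 108, 39, 45, 82, 80, 23, 29, 16, 21, 33]
  108 > parent 90 at index 0, swap → [108, 53, 90, 39, 45, 82, 80, 23, 29, 16, 21, 33]
extract-max → returns 108:
  remove root 108; move last element 33 to root → [33, 53, 90, 39, 45, 82, 80, 23, 29, 16, 21]
  33 vs larger child 90 at index 2, swap → [90, 53, 33, 39, 45, 82, 80, 23, 29, 16, 21]
  33 vs larger child 82 at index 5, swap → [90, 53, 82, 39, 45, 33, 80, 23, 29, 16, 21]

[90, 53, 82, 39, 45, 33, 80, 23, 29, 16, 21]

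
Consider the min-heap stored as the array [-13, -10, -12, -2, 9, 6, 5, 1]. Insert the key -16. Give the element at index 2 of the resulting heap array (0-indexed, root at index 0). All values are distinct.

-12

append -16 at index 8 → [-13, -10, -12, -2, 9, 6, 5, 1, -16]
-16 < parent -2 at index 3, swap → [-13, -10, -12, -16, 9, 6, 5, 1, -2]
-16 < parent -10 at index 1, swap → [-13, -16, -12, -10, 9, 6, 5, 1, -2]
-16 < parent -13 at index 0, swap → [-16, -13, -12, -10, 9, 6, 5, 1, -2]
resulting array: [-16, -13, -12, -10, 9, 6, 5, 1, -2]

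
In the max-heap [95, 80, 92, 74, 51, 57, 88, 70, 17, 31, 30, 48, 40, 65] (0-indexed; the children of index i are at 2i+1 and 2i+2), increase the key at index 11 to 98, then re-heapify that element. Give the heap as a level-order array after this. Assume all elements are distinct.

[98, 80, 95, 74, 51, 92, 88, 70, 17, 31, 30, 57, 40, 65]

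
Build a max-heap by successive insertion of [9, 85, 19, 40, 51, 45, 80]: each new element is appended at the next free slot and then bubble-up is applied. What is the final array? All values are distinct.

Insert 9:
  append 9 at index 0 → [9] (no swap needed)
Insert 85:
  append 85 at index 1 → [9, 85]
  85 > parent 9 at index 0, swap → [85, 9]
Insert 19:
  append 19 at index 2 → [85, 9, 19] (no swap needed)
Insert 40:
  append 40 at index 3 → [85, 9, 19, 40]
  40 > parent 9 at index 1, swap → [85, 40, 19, 9]
Insert 51:
  append 51 at index 4 → [85, 40, 19, 9, 51]
  51 > parent 40 at index 1, swap → [85, 51, 19, 9, 40]
Insert 45:
  append 45 at index 5 → [85, 51, 19, 9, 40, 45]
  45 > parent 19 at index 2, swap → [85, 51, 45, 9, 40, 19]
Insert 80:
  append 80 at index 6 → [85, 51, 45, 9, 40, 19, 80]
  80 > parent 45 at index 2, swap → [85, 51, 80, 9, 40, 19, 45]

[85, 51, 80, 9, 40, 19, 45]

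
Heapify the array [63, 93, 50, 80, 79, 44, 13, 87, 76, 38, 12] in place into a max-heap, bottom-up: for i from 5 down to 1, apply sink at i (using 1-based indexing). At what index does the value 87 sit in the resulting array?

sift down from index 5: already satisfies heap property
sift down from index 4:
  80 vs larger child 87 at index 8, swap → [63, 93, 50, 87, 79, 44, 13, 80, 76, 38, 12]
sift down from index 3: already satisfies heap property
sift down from index 2: already satisfies heap property
sift down from index 1:
  63 vs larger child 93 at index 2, swap → [93, 63, 50, 87, 79, 44, 13, 80, 76, 38, 12]
  63 vs larger child 87 at index 4, swap → [93, 87, 50, 63, 79, 44, 13, 80, 76, 38, 12]
  63 vs larger child 80 at index 8, swap → [93, 87, 50, 80, 79, 44, 13, 63, 76, 38, 12]
resulting array: [93, 87, 50, 80, 79, 44, 13, 63, 76, 38, 12]

2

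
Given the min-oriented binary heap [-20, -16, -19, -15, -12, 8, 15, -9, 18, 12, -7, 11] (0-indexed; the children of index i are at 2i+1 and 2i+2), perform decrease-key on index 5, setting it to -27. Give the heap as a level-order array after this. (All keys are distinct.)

[-27, -16, -20, -15, -12, -19, 15, -9, 18, 12, -7, 11]

set index 5 from 8 to -27 → [-20, -16, -19, -15, -12, -27, 15, -9, 18, 12, -7, 11]
-27 < parent -19 at index 2, swap → [-20, -16, -27, -15, -12, -19, 15, -9, 18, 12, -7, 11]
-27 < parent -20 at index 0, swap → [-27, -16, -20, -15, -12, -19, 15, -9, 18, 12, -7, 11]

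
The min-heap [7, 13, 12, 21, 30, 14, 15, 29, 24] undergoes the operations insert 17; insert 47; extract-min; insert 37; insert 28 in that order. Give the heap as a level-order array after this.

[12, 13, 14, 21, 17, 28, 15, 29, 24, 30, 37, 47]

insert 17:
  append 17 at index 9 → [7, 13, 12, 21, 30, 14, 15, 29, 24, 17]
  17 < parent 30 at index 4, swap → [7, 13, 12, 21, 17, 14, 15, 29, 24, 30]
insert 47:
  append 47 at index 10 → [7, 13, 12, 21, 17, 14, 15, 29, 24, 30, 47] (no swap needed)
extract-min → returns 7:
  remove root 7; move last element 47 to root → [47, 13, 12, 21, 17, 14, 15, 29, 24, 30]
  47 vs smaller child 12 at index 2, swap → [12, 13, 47, 21, 17, 14, 15, 29, 24, 30]
  47 vs smaller child 14 at index 5, swap → [12, 13, 14, 21, 17, 47, 15, 29, 24, 30]
insert 37:
  append 37 at index 10 → [12, 13, 14, 21, 17, 47, 15, 29, 24, 30, 37] (no swap needed)
insert 28:
  append 28 at index 11 → [12, 13, 14, 21, 17, 47, 15, 29, 24, 30, 37, 28]
  28 < parent 47 at index 5, swap → [12, 13, 14, 21, 17, 28, 15, 29, 24, 30, 37, 47]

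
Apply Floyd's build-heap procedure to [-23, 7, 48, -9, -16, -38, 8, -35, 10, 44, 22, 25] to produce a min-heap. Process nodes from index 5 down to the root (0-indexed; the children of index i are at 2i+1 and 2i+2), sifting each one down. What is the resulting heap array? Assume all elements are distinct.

[-38, -35, -23, -9, -16, 25, 8, 7, 10, 44, 22, 48]

sift down from index 5: already satisfies heap property
sift down from index 4: already satisfies heap property
sift down from index 3:
  -9 vs smaller child -35 at index 7, swap → [-23, 7, 48, -35, -16, -38, 8, -9, 10, 44, 22, 25]
sift down from index 2:
  48 vs smaller child -38 at index 5, swap → [-23, 7, -38, -35, -16, 48, 8, -9, 10, 44, 22, 25]
  48 vs only child 25 at index 11, swap → [-23, 7, -38, -35, -16, 25, 8, -9, 10, 44, 22, 48]
sift down from index 1:
  7 vs smaller child -35 at index 3, swap → [-23, -35, -38, 7, -16, 25, 8, -9, 10, 44, 22, 48]
  7 vs smaller child -9 at index 7, swap → [-23, -35, -38, -9, -16, 25, 8, 7, 10, 44, 22, 48]
sift down from index 0:
  -23 vs smaller child -38 at index 2, swap → [-38, -35, -23, -9, -16, 25, 8, 7, 10, 44, 22, 48]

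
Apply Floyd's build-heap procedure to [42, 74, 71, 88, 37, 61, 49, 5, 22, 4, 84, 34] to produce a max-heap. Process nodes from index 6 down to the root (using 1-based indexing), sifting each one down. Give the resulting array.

sift down from index 6: already satisfies heap property
sift down from index 5:
  37 vs larger child 84 at index 11, swap → [42, 74, 71, 88, 84, 61, 49, 5, 22, 4, 37, 34]
sift down from index 4: already satisfies heap property
sift down from index 3: already satisfies heap property
sift down from index 2:
  74 vs larger child 88 at index 4, swap → [42, 88, 71, 74, 84, 61, 49, 5, 22, 4, 37, 34]
sift down from index 1:
  42 vs larger child 88 at index 2, swap → [88, 42, 71, 74, 84, 61, 49, 5, 22, 4, 37, 34]
  42 vs larger child 84 at index 5, swap → [88, 84, 71, 74, 42, 61, 49, 5, 22, 4, 37, 34]

[88, 84, 71, 74, 42, 61, 49, 5, 22, 4, 37, 34]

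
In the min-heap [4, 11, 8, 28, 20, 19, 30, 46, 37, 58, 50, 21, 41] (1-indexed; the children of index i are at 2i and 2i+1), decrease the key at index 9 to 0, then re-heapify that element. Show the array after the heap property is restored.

set index 9 from 37 to 0 → [4, 11, 8, 28, 20, 19, 30, 46, 0, 58, 50, 21, 41]
0 < parent 28 at index 4, swap → [4, 11, 8, 0, 20, 19, 30, 46, 28, 58, 50, 21, 41]
0 < parent 11 at index 2, swap → [4, 0, 8, 11, 20, 19, 30, 46, 28, 58, 50, 21, 41]
0 < parent 4 at index 1, swap → [0, 4, 8, 11, 20, 19, 30, 46, 28, 58, 50, 21, 41]

[0, 4, 8, 11, 20, 19, 30, 46, 28, 58, 50, 21, 41]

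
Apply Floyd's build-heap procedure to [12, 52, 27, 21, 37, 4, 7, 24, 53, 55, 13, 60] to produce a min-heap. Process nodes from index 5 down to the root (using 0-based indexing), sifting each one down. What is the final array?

sift down from index 5: already satisfies heap property
sift down from index 4:
  37 vs smaller child 13 at index 10, swap → [12, 52, 27, 21, 13, 4, 7, 24, 53, 55, 37, 60]
sift down from index 3: already satisfies heap property
sift down from index 2:
  27 vs smaller child 4 at index 5, swap → [12, 52, 4, 21, 13, 27, 7, 24, 53, 55, 37, 60]
sift down from index 1:
  52 vs smaller child 13 at index 4, swap → [12, 13, 4, 21, 52, 27, 7, 24, 53, 55, 37, 60]
  52 vs smaller child 37 at index 10, swap → [12, 13, 4, 21, 37, 27, 7, 24, 53, 55, 52, 60]
sift down from index 0:
  12 vs smaller child 4 at index 2, swap → [4, 13, 12, 21, 37, 27, 7, 24, 53, 55, 52, 60]
  12 vs smaller child 7 at index 6, swap → [4, 13, 7, 21, 37, 27, 12, 24, 53, 55, 52, 60]

[4, 13, 7, 21, 37, 27, 12, 24, 53, 55, 52, 60]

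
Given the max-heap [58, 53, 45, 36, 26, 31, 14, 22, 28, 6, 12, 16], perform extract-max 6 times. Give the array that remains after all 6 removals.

[26, 22, 16, 14, 6, 12]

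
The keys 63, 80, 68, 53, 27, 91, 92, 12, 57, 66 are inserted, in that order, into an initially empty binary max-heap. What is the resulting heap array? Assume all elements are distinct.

[92, 66, 91, 57, 63, 68, 80, 12, 53, 27]

Insert 63:
  append 63 at index 0 → [63] (no swap needed)
Insert 80:
  append 80 at index 1 → [63, 80]
  80 > parent 63 at index 0, swap → [80, 63]
Insert 68:
  append 68 at index 2 → [80, 63, 68] (no swap needed)
Insert 53:
  append 53 at index 3 → [80, 63, 68, 53] (no swap needed)
Insert 27:
  append 27 at index 4 → [80, 63, 68, 53, 27] (no swap needed)
Insert 91:
  append 91 at index 5 → [80, 63, 68, 53, 27, 91]
  91 > parent 68 at index 2, swap → [80, 63, 91, 53, 27, 68]
  91 > parent 80 at index 0, swap → [91, 63, 80, 53, 27, 68]
Insert 92:
  append 92 at index 6 → [91, 63, 80, 53, 27, 68, 92]
  92 > parent 80 at index 2, swap → [91, 63, 92, 53, 27, 68, 80]
  92 > parent 91 at index 0, swap → [92, 63, 91, 53, 27, 68, 80]
Insert 12:
  append 12 at index 7 → [92, 63, 91, 53, 27, 68, 80, 12] (no swap needed)
Insert 57:
  append 57 at index 8 → [92, 63, 91, 53, 27, 68, 80, 12, 57]
  57 > parent 53 at index 3, swap → [92, 63, 91, 57, 27, 68, 80, 12, 53]
Insert 66:
  append 66 at index 9 → [92, 63, 91, 57, 27, 68, 80, 12, 53, 66]
  66 > parent 27 at index 4, swap → [92, 63, 91, 57, 66, 68, 80, 12, 53, 27]
  66 > parent 63 at index 1, swap → [92, 66, 91, 57, 63, 68, 80, 12, 53, 27]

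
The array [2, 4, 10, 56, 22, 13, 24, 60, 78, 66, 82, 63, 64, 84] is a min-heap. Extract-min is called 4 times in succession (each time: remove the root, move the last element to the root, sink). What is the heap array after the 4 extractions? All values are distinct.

[22, 56, 24, 60, 66, 63, 64, 82, 78, 84]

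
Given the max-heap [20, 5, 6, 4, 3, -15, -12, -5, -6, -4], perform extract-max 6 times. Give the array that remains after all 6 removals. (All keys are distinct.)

[-5, -6, -15, -12]

extract-max #1 returns 20:
  remove root 20; move last element -4 to root → [-4, 5, 6, 4, 3, -15, -12, -5, -6]
  -4 vs larger child 6 at index 2, swap → [6, 5, -4, 4, 3, -15, -12, -5, -6]
extract-max #2 returns 6:
  remove root 6; move last element -6 to root → [-6, 5, -4, 4, 3, -15, -12, -5]
  -6 vs larger child 5 at index 1, swap → [5, -6, -4, 4, 3, -15, -12, -5]
  -6 vs larger child 4 at index 3, swap → [5, 4, -4, -6, 3, -15, -12, -5]
  -6 vs only child -5 at index 7, swap → [5, 4, -4, -5, 3, -15, -12, -6]
extract-max #3 returns 5:
  remove root 5; move last element -6 to root → [-6, 4, -4, -5, 3, -15, -12]
  -6 vs larger child 4 at index 1, swap → [4, -6, -4, -5, 3, -15, -12]
  -6 vs larger child 3 at index 4, swap → [4, 3, -4, -5, -6, -15, -12]
extract-max #4 returns 4:
  remove root 4; move last element -12 to root → [-12, 3, -4, -5, -6, -15]
  -12 vs larger child 3 at index 1, swap → [3, -12, -4, -5, -6, -15]
  -12 vs larger child -5 at index 3, swap → [3, -5, -4, -12, -6, -15]
extract-max #5 returns 3:
  remove root 3; move last element -15 to root → [-15, -5, -4, -12, -6]
  -15 vs larger child -4 at index 2, swap → [-4, -5, -15, -12, -6]
extract-max #6 returns -4:
  remove root -4; move last element -6 to root → [-6, -5, -15, -12]
  -6 vs larger child -5 at index 1, swap → [-5, -6, -15, -12]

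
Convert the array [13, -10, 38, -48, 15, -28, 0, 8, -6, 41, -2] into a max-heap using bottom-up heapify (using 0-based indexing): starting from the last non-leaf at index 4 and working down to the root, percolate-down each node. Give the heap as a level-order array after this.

sift down from index 4:
  15 vs larger child 41 at index 9, swap → [13, -10, 38, -48, 41, -28, 0, 8, -6, 15, -2]
sift down from index 3:
  -48 vs larger child 8 at index 7, swap → [13, -10, 38, 8, 41, -28, 0, -48, -6, 15, -2]
sift down from index 2: already satisfies heap property
sift down from index 1:
  -10 vs larger child 41 at index 4, swap → [13, 41, 38, 8, -10, -28, 0, -48, -6, 15, -2]
  -10 vs larger child 15 at index 9, swap → [13, 41, 38, 8, 15, -28, 0, -48, -6, -10, -2]
sift down from index 0:
  13 vs larger child 41 at index 1, swap → [41, 13, 38, 8, 15, -28, 0, -48, -6, -10, -2]
  13 vs larger child 15 at index 4, swap → [41, 15, 38, 8, 13, -28, 0, -48, -6, -10, -2]

[41, 15, 38, 8, 13, -28, 0, -48, -6, -10, -2]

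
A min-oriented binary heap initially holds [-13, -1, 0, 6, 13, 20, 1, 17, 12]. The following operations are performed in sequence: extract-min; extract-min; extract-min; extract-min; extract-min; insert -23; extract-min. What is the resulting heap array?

[12, 13, 17, 20]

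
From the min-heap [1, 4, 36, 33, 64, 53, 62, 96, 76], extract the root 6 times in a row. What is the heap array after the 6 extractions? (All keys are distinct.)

[64, 76, 96]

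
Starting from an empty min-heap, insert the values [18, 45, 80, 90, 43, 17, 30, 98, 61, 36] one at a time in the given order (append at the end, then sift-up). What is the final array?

Insert 18:
  append 18 at index 0 → [18] (no swap needed)
Insert 45:
  append 45 at index 1 → [18, 45] (no swap needed)
Insert 80:
  append 80 at index 2 → [18, 45, 80] (no swap needed)
Insert 90:
  append 90 at index 3 → [18, 45, 80, 90] (no swap needed)
Insert 43:
  append 43 at index 4 → [18, 45, 80, 90, 43]
  43 < parent 45 at index 1, swap → [18, 43, 80, 90, 45]
Insert 17:
  append 17 at index 5 → [18, 43, 80, 90, 45, 17]
  17 < parent 80 at index 2, swap → [18, 43, 17, 90, 45, 80]
  17 < parent 18 at index 0, swap → [17, 43, 18, 90, 45, 80]
Insert 30:
  append 30 at index 6 → [17, 43, 18, 90, 45, 80, 30] (no swap needed)
Insert 98:
  append 98 at index 7 → [17, 43, 18, 90, 45, 80, 30, 98] (no swap needed)
Insert 61:
  append 61 at index 8 → [17, 43, 18, 90, 45, 80, 30, 98, 61]
  61 < parent 90 at index 3, swap → [17, 43, 18, 61, 45, 80, 30, 98, 90]
Insert 36:
  append 36 at index 9 → [17, 43, 18, 61, 45, 80, 30, 98, 90, 36]
  36 < parent 45 at index 4, swap → [17, 43, 18, 61, 36, 80, 30, 98, 90, 45]
  36 < parent 43 at index 1, swap → [17, 36, 18, 61, 43, 80, 30, 98, 90, 45]

[17, 36, 18, 61, 43, 80, 30, 98, 90, 45]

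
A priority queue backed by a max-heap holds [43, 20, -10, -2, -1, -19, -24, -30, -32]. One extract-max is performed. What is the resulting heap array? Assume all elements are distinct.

[20, -1, -10, -2, -32, -19, -24, -30]

remove root 43; move last element -32 to root → [-32, 20, -10, -2, -1, -19, -24, -30]
-32 vs larger child 20 at index 1, swap → [20, -32, -10, -2, -1, -19, -24, -30]
-32 vs larger child -1 at index 4, swap → [20, -1, -10, -2, -32, -19, -24, -30]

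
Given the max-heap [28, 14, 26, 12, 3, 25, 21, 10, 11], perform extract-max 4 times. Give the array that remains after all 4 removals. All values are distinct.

[14, 12, 11, 10, 3]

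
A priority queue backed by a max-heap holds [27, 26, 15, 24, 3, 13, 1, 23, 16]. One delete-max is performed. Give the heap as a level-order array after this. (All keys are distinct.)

[26, 24, 15, 23, 3, 13, 1, 16]

remove root 27; move last element 16 to root → [16, 26, 15, 24, 3, 13, 1, 23]
16 vs larger child 26 at index 1, swap → [26, 16, 15, 24, 3, 13, 1, 23]
16 vs larger child 24 at index 3, swap → [26, 24, 15, 16, 3, 13, 1, 23]
16 vs only child 23 at index 7, swap → [26, 24, 15, 23, 3, 13, 1, 16]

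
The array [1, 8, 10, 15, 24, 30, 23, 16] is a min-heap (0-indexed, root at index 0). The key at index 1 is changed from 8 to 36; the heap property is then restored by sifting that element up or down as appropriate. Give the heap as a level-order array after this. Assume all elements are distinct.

[1, 15, 10, 16, 24, 30, 23, 36]

set index 1 from 8 to 36 → [1, 36, 10, 15, 24, 30, 23, 16]
36 vs smaller child 15 at index 3, swap → [1, 15, 10, 36, 24, 30, 23, 16]
36 vs only child 16 at index 7, swap → [1, 15, 10, 16, 24, 30, 23, 36]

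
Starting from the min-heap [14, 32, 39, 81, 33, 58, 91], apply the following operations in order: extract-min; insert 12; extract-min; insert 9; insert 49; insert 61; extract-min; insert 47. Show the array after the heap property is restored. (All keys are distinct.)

extract-min → returns 14:
  remove root 14; move last element 91 to root → [91, 32, 39, 81, 33, 58]
  91 vs smaller child 32 at index 1, swap → [32, 91, 39, 81, 33, 58]
  91 vs smaller child 33 at index 4, swap → [32, 33, 39, 81, 91, 58]
insert 12:
  append 12 at index 6 → [32, 33, 39, 81, 91, 58, 12]
  12 < parent 39 at index 2, swap → [32, 33, 12, 81, 91, 58, 39]
  12 < parent 32 at index 0, swap → [12, 33, 32, 81, 91, 58, 39]
extract-min → returns 12:
  remove root 12; move last element 39 to root → [39, 33, 32, 81, 91, 58]
  39 vs smaller child 32 at index 2, swap → [32, 33, 39, 81, 91, 58]
insert 9:
  append 9 at index 6 → [32, 33, 39, 81, 91, 58, 9]
  9 < parent 39 at index 2, swap → [32, 33, 9, 81, 91, 58, 39]
  9 < parent 32 at index 0, swap → [9, 33, 32, 81, 91, 58, 39]
insert 49:
  append 49 at index 7 → [9, 33, 32, 81, 91, 58, 39, 49]
  49 < parent 81 at index 3, swap → [9, 33, 32, 49, 91, 58, 39, 81]
insert 61:
  append 61 at index 8 → [9, 33, 32, 49, 91, 58, 39, 81, 61] (no swap needed)
extract-min → returns 9:
  remove root 9; move last element 61 to root → [61, 33, 32, 49, 91, 58, 39, 81]
  61 vs smaller child 32 at index 2, swap → [32, 33, 61, 49, 91, 58, 39, 81]
  61 vs smaller child 39 at index 6, swap → [32, 33, 39, 49, 91, 58, 61, 81]
insert 47:
  append 47 at index 8 → [32, 33, 39, 49, 91, 58, 61, 81, 47]
  47 < parent 49 at index 3, swap → [32, 33, 39, 47, 91, 58, 61, 81, 49]

[32, 33, 39, 47, 91, 58, 61, 81, 49]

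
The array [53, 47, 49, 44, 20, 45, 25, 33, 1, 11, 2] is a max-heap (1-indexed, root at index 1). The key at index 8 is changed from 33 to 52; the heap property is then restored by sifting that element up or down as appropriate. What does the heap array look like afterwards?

[53, 52, 49, 47, 20, 45, 25, 44, 1, 11, 2]

set index 8 from 33 to 52 → [53, 47, 49, 44, 20, 45, 25, 52, 1, 11, 2]
52 > parent 44 at index 4, swap → [53, 47, 49, 52, 20, 45, 25, 44, 1, 11, 2]
52 > parent 47 at index 2, swap → [53, 52, 49, 47, 20, 45, 25, 44, 1, 11, 2]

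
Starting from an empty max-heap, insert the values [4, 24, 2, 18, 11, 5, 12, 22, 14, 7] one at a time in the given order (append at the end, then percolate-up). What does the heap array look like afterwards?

[24, 22, 12, 18, 11, 2, 5, 4, 14, 7]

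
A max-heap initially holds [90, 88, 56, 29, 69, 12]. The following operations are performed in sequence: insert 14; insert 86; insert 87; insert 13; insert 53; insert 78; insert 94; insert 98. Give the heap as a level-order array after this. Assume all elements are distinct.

[98, 88, 94, 87, 69, 78, 90, 29, 86, 13, 53, 12, 56, 14]

insert 14:
  append 14 at index 6 → [90, 88, 56, 29, 69, 12, 14] (no swap needed)
insert 86:
  append 86 at index 7 → [90, 88, 56, 29, 69, 12, 14, 86]
  86 > parent 29 at index 3, swap → [90, 88, 56, 86, 69, 12, 14, 29]
insert 87:
  append 87 at index 8 → [90, 88, 56, 86, 69, 12, 14, 29, 87]
  87 > parent 86 at index 3, swap → [90, 88, 56, 87, 69, 12, 14, 29, 86]
insert 13:
  append 13 at index 9 → [90, 88, 56, 87, 69, 12, 14, 29, 86, 13] (no swap needed)
insert 53:
  append 53 at index 10 → [90, 88, 56, 87, 69, 12, 14, 29, 86, 13, 53] (no swap needed)
insert 78:
  append 78 at index 11 → [90, 88, 56, 87, 69, 12, 14, 29, 86, 13, 53, 78]
  78 > parent 12 at index 5, swap → [90, 88, 56, 87, 69, 78, 14, 29, 86, 13, 53, 12]
  78 > parent 56 at index 2, swap → [90, 88, 78, 87, 69, 56, 14, 29, 86, 13, 53, 12]
insert 94:
  append 94 at index 12 → [90, 88, 78, 87, 69, 56, 14, 29, 86, 13, 53, 12, 94]
  94 > parent 56 at index 5, swap → [90, 88, 78, 87, 69, 94, 14, 29, 86, 13, 53, 12, 56]
  94 > parent 78 at index 2, swap → [90, 88, 94, 87, 69, 78, 14, 29, 86, 13, 53, 12, 56]
  94 > parent 90 at index 0, swap → [94, 88, 90, 87, 69, 78, 14, 29, 86, 13, 53, 12, 56]
insert 98:
  append 98 at index 13 → [94, 88, 90, 87, 69, 78, 14, 29, 86, 13, 53, 12, 56, 98]
  98 > parent 14 at index 6, swap → [94, 88, 90, 87, 69, 78, 98, 29, 86, 13, 53, 12, 56, 14]
  98 > parent 90 at index 2, swap → [94, 88, 98, 87, 69, 78, 90, 29, 86, 13, 53, 12, 56, 14]
  98 > parent 94 at index 0, swap → [98, 88, 94, 87, 69, 78, 90, 29, 86, 13, 53, 12, 56, 14]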